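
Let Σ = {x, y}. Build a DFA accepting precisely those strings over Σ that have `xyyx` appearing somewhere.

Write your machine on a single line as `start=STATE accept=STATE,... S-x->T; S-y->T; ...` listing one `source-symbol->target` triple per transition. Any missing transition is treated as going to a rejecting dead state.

Track how much of `xyyx` has been matched so far: state A is no progress, E is the absorbing accept state reached once `xyyx` has occurred. Intermediate states record partial matches; on a mismatch, fall back to the longest reusable overlap.
A 5-state machine:
       x  y 
>  A   B  A 
   B   B  C 
   C   B  D 
   D   E  A 
 * E   E  E 
(> = start, * = accepting)

start=A; accept=E; A-x->B; A-y->A; B-x->B; B-y->C; C-x->B; C-y->D; D-x->E; D-y->A; E-x->E; E-y->E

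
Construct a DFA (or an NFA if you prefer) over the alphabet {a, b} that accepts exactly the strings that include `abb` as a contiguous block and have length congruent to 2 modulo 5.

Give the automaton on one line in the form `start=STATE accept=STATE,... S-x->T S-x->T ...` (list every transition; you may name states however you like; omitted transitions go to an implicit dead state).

start=S0 accept=S19 S0-a->S1 S0-b->S2 S1-a->S3 S1-b->S4 S2-a->S3 S2-b->S5 S3-a->S6 S3-b->S7 S4-a->S6 S4-b->S8 S5-a->S6 S5-b->S9 S6-a->S10 S6-b->S11 S7-a->S10 S7-b->S12 S8-a->S12 S8-b->S12 S9-a->S10 S9-b->S13 S10-a->S14 S10-b->S15 S11-a->S14 S11-b->S16 S12-a->S16 S12-b->S16 S13-a->S14 S13-b->S0 S14-a->S1 S14-b->S17 S15-a->S1 S15-b->S18 S16-a->S18 S16-b->S18 S17-a->S3 S17-b->S19 S18-a->S19 S18-b->S19 S19-a->S8 S19-b->S8

Handle the two conditions separately and then intersect. The first has 4 states tracking whether and how much of `abb` has been seen; the second has 5 states tracking the input length modulo 5. A product state is a pair (one from each), accepting exactly when both do.
A 20-state machine:
          a    b  
>  S0     S1   S2 
   S1     S3   S4 
   S2     S3   S5 
   S3     S6   S7 
   S4     S6   S8 
   S5     S6   S9 
   S6    S10  S11 
   S7    S10  S12 
   S8    S12  S12 
   S9    S10  S13 
   S10   S14  S15 
   S11   S14  S16 
   S12   S16  S16 
   S13   S14   S0 
   S14    S1  S17 
   S15    S1  S18 
   S16   S18  S18 
   S17    S3  S19 
   S18   S19  S19 
 * S19    S8   S8 
(> = start, * = accepting)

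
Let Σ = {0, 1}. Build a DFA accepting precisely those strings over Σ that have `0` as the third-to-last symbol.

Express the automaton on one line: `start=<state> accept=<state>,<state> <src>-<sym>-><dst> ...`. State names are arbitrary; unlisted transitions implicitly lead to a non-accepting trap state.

start=s0 accept=s7,s8,s9,s10 s0-0->s1 s0-1->s2 s1-0->s3 s1-1->s4 s2-0->s5 s2-1->s6 s3-0->s7 s3-1->s8 s4-0->s9 s4-1->s10 s5-0->s11 s5-1->s12 s6-0->s13 s6-1->s14 s7-0->s7 s7-1->s8 s8-0->s9 s8-1->s10 s9-0->s11 s9-1->s12 s10-0->s13 s10-1->s14 s11-0->s7 s11-1->s8 s12-0->s9 s12-1->s10 s13-0->s11 s13-1->s12 s14-0->s13 s14-1->s14

Because acceptance depends on a position counted from the end, the machine has to buffer the most recent 3 symbols. Make each state the string of the last up-to-3 symbols read; on input `x` shift the window left and append `x`. Accept when the buffered window has length 3 and begins with `0`.
A 15-state machine:
          0    1  
>  s0     s1   s2 
   s1     s3   s4 
   s2     s5   s6 
   s3     s7   s8 
   s4     s9  s10 
   s5    s11  s12 
   s6    s13  s14 
 * s7     s7   s8 
 * s8     s9  s10 
 * s9    s11  s12 
 * s10   s13  s14 
   s11    s7   s8 
   s12    s9  s10 
   s13   s11  s12 
   s14   s13  s14 
(> = start, * = accepting)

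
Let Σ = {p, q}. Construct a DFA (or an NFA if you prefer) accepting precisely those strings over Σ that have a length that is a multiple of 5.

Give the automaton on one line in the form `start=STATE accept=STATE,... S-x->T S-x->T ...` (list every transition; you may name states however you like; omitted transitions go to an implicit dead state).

start=S0 accept=S0 S0-p->S1 S0-q->S1 S1-p->S2 S1-q->S2 S2-p->S3 S2-q->S3 S3-p->S4 S3-q->S4 S4-p->S0 S4-q->S0

Count input length modulo 5: every symbol advances one step around the cycle S0 → S1 → S2 → S3 → S4 → S0. Accept at S0.
A 5-state machine:
        p   q  
>* S0   S1  S1 
   S1   S2  S2 
   S2   S3  S3 
   S3   S4  S4 
   S4   S0  S0 
(> = start, * = accepting)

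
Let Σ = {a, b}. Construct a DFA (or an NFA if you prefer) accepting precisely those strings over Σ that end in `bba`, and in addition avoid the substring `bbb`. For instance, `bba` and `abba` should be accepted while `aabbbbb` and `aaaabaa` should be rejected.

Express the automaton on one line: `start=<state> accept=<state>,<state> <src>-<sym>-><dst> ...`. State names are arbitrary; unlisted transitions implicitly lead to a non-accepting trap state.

Handle the two conditions separately and then intersect. One (4 states) tracks how much of the suffix `bba` has currently been matched; the other (4 states) tracks partial matches of the forbidden pattern `bbb`. Each combined state is a pair, one component from each; accept when both components accept. Minimizing collapses redundant product states.
        a   b  
>  s0   s0  s1 
   s1   s0  s2 
   s2   s3  s4 
 * s3   s0  s1 
   s4   s4  s4 
(> = start, * = accepting)

start=s0 accept=s3 s0-a->s0 s0-b->s1 s1-a->s0 s1-b->s2 s2-a->s3 s2-b->s4 s3-a->s0 s3-b->s1 s4-a->s4 s4-b->s4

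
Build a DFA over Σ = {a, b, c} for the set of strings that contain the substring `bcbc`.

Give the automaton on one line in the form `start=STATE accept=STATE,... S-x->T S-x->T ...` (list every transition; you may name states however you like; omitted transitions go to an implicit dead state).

States S0..S3 record the length of the longest prefix of `bcbc` that matches the current input suffix. Reaching S4 means `bcbc` has been seen, and we stay there forever. Accept from S4.
        a   b   c  
>  S0   S0  S1  S0 
   S1   S0  S1  S2 
   S2   S0  S3  S0 
   S3   S0  S1  S4 
 * S4   S4  S4  S4 
(> = start, * = accepting)

start=S0 accept=S4 S0-a->S0 S0-b->S1 S0-c->S0 S1-a->S0 S1-b->S1 S1-c->S2 S2-a->S0 S2-b->S3 S2-c->S0 S3-a->S0 S3-b->S1 S3-c->S4 S4-a->S4 S4-b->S4 S4-c->S4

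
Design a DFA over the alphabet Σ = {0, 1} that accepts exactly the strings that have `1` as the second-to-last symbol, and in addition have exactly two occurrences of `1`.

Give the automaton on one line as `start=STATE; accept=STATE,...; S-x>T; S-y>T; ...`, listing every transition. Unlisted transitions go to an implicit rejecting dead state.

Build one automaton per condition and run them in lockstep. One (7 states) tracks the last 2 symbols read; the other (4 states) tracks the count of `1`s, saturating at 3. Each combined state is a pair, one component from each; accept when both components accept. After merging equivalent states the machine shrinks.
A 7-state machine:
        0   1  
>  s0   s0  s1 
   s1   s2  s3 
   s2   s2  s4 
 * s3   s5  s6 
   s4   s5  s6 
 * s5   s6  s6 
   s6   s6  s6 
(> = start, * = accepting)

start=s0; accept=s3,s5; s0-0>s0; s0-1>s1; s1-0>s2; s1-1>s3; s2-0>s2; s2-1>s4; s3-0>s5; s3-1>s6; s4-0>s5; s4-1>s6; s5-0>s6; s5-1>s6; s6-0>s6; s6-1>s6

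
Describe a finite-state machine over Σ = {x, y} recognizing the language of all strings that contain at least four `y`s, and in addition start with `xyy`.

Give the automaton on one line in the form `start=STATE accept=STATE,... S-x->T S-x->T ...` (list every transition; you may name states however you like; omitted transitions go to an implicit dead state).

start=A accept=K,M A-x->B A-y->C B-x->D B-y->E C-x->C C-y->F D-x->D D-y->C E-x->C E-y->G F-x->F F-y->H G-x->G G-y->I H-x->H H-y->J I-x->I I-y->K J-x->J J-y->L K-x->K K-y->M L-x->L L-y->L M-x->M M-y->M

Run two small machines in parallel and take their product. The first has 6 states tracking the count of `y`s, saturating at 5; the second has 5 states tracking whether the input so far still matches the prefix `xyy`. A product state is a pair (one from each), accepting exactly when both do.
13 states suffice.
       x  y 
>  A   B  C 
   B   D  E 
   C   C  F 
   D   D  C 
   E   C  G 
   F   F  H 
   G   G  I 
   H   H  J 
   I   I  K 
   J   J  L 
 * K   K  M 
   L   L  L 
 * M   M  M 
(> = start, * = accepting)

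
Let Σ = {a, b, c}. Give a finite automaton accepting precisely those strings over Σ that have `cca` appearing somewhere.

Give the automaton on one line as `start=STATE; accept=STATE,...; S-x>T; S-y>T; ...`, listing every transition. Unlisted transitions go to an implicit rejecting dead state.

start=S0; accept=S3; S0-a>S0; S0-b>S0; S0-c>S1; S1-a>S0; S1-b>S0; S1-c>S2; S2-a>S3; S2-b>S0; S2-c>S2; S3-a>S3; S3-b>S3; S3-c>S3

States S0..S2 record the length of the longest prefix of `cca` that matches the current input suffix. Reaching S3 means `cca` has been seen, and we stay there forever. Accept from S3.
With 4 states:
        a   b   c  
>  S0   S0  S0  S1 
   S1   S0  S0  S2 
   S2   S3  S0  S2 
 * S3   S3  S3  S3 
(> = start, * = accepting)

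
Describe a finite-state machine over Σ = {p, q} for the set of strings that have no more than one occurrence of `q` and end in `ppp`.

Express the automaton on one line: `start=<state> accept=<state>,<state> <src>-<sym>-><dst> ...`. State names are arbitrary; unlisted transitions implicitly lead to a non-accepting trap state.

start=s0 accept=s6,s8 s0-p->s1 s0-q->s2 s1-p->s3 s1-q->s2 s2-p->s4 s2-q->s5 s3-p->s6 s3-q->s2 s4-p->s7 s4-q->s5 s5-p->s5 s5-q->s5 s6-p->s6 s6-q->s2 s7-p->s8 s7-q->s5 s8-p->s8 s8-q->s5

Handle the two conditions separately and then intersect. One (3 states) tracks the count of `q`s, saturating at 2; the other (4 states) tracks how much of the suffix `ppp` has currently been matched. Each combined state is a pair, one component from each; accept when both components accept. After merging equivalent states the machine shrinks.
With 9 states:
        p   q  
>  s0   s1  s2 
   s1   s3  s2 
   s2   s4  s5 
   s3   s6  s2 
   s4   s7  s5 
   s5   s5  s5 
 * s6   s6  s2 
   s7   s8  s5 
 * s8   s8  s5 
(> = start, * = accepting)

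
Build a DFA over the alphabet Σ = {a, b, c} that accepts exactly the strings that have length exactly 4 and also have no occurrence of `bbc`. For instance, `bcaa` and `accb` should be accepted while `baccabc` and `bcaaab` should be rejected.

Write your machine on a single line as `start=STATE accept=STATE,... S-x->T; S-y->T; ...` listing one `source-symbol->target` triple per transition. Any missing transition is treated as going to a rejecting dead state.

Handle the two conditions separately and then intersect. One (6 states) tracks the input length, saturating at 5; the other (4 states) tracks partial matches of the forbidden pattern `bbc`. Each combined state is a pair, one component from each; accept when both components accept. Equivalent product states are then merged.
A 10-state machine:
        a   b   c  
>  q0   q1  q2  q1 
   q1   q3  q4  q3 
   q2   q3  q5  q3 
   q3   q6  q6  q6 
   q4   q6  q7  q6 
   q5   q6  q7  q8 
   q6   q9  q9  q9 
   q7   q9  q9  q8 
   q8   q8  q8  q8 
 * q9   q8  q8  q8 
(> = start, * = accepting)

start=q0; accept=q9; q0-a->q1; q0-b->q2; q0-c->q1; q1-a->q3; q1-b->q4; q1-c->q3; q2-a->q3; q2-b->q5; q2-c->q3; q3-a->q6; q3-b->q6; q3-c->q6; q4-a->q6; q4-b->q7; q4-c->q6; q5-a->q6; q5-b->q7; q5-c->q8; q6-a->q9; q6-b->q9; q6-c->q9; q7-a->q9; q7-b->q9; q7-c->q8; q8-a->q8; q8-b->q8; q8-c->q8; q9-a->q8; q9-b->q8; q9-c->q8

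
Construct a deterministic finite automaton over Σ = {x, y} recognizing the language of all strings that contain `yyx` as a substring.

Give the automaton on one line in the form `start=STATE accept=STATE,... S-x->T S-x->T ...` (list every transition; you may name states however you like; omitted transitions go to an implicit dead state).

Track how much of `yyx` has been matched so far: state q0 is no progress, q3 is the absorbing accept state reached once `yyx` has occurred. Intermediate states record partial matches; on a mismatch, fall back to the longest reusable overlap.
A 4-state machine:
        x   y  
>  q0   q0  q1 
   q1   q0  q2 
   q2   q3  q2 
 * q3   q3  q3 
(> = start, * = accepting)

start=q0 accept=q3 q0-x->q0 q0-y->q1 q1-x->q0 q1-y->q2 q2-x->q3 q2-y->q2 q3-x->q3 q3-y->q3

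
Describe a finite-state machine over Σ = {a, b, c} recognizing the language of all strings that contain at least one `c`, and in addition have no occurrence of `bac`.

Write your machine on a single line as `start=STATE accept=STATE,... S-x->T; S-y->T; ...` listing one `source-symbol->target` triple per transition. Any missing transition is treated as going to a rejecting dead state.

start=s0; accept=s2,s4,s6; s0-a->s0; s0-b->s1; s0-c->s2; s1-a->s3; s1-b->s1; s1-c->s2; s2-a->s2; s2-b->s4; s2-c->s2; s3-a->s0; s3-b->s1; s3-c->s5; s4-a->s6; s4-b->s4; s4-c->s2; s5-a->s5; s5-b->s5; s5-c->s5; s6-a->s2; s6-b->s4; s6-c->s5

Build one automaton per condition and run them in lockstep. One (3 states) tracks the count of `c`s, saturating at 2; the other (4 states) tracks partial matches of the forbidden pattern `bac`. Each combined state is a pair, one component from each; accept when both components accept. Equivalent product states are then merged.
With 7 states:
        a   b   c  
>  s0   s0  s1  s2 
   s1   s3  s1  s2 
 * s2   s2  s4  s2 
   s3   s0  s1  s5 
 * s4   s6  s4  s2 
   s5   s5  s5  s5 
 * s6   s2  s4  s5 
(> = start, * = accepting)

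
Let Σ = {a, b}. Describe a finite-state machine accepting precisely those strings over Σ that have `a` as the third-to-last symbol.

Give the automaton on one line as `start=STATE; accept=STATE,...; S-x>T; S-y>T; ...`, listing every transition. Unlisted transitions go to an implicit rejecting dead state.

A DFA must remember the last 3 symbols (since which symbol is third-to-last isn't known until the input ends). Use one state per possible window of the last ≤3 symbols; accept from those whose window starts with `a`.
          a    b  
>  q0     q1   q2 
   q1     q3   q4 
   q2     q5   q6 
   q3     q7   q8 
   q4     q9  q10 
   q5    q11  q12 
   q6    q13  q14 
 * q7     q7   q8 
 * q8     q9  q10 
 * q9    q11  q12 
 * q10   q13  q14 
   q11    q7   q8 
   q12    q9  q10 
   q13   q11  q12 
   q14   q13  q14 
(> = start, * = accepting)

start=q0; accept=q7,q8,q9,q10; q0-a>q1; q0-b>q2; q1-a>q3; q1-b>q4; q2-a>q5; q2-b>q6; q3-a>q7; q3-b>q8; q4-a>q9; q4-b>q10; q5-a>q11; q5-b>q12; q6-a>q13; q6-b>q14; q7-a>q7; q7-b>q8; q8-a>q9; q8-b>q10; q9-a>q11; q9-b>q12; q10-a>q13; q10-b>q14; q11-a>q7; q11-b>q8; q12-a>q9; q12-b>q10; q13-a>q11; q13-b>q12; q14-a>q13; q14-b>q14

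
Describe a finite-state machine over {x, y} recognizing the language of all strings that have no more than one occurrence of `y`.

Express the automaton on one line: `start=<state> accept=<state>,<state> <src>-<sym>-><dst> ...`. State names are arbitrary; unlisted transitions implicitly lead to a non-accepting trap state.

start=q0 accept=q0,q1 q0-x->q0 q0-y->q1 q1-x->q1 q1-y->q2 q2-x->q2 q2-y->q2

Only the number of `y`s matters, and only up to 2. Make a chain q0 → q1 → q2 advanced by each `y` (with q2 absorbing); every other symbol self-loops. The accepting set is {q0, q1}.
A 3-state machine:
        x   y  
>* q0   q0  q1 
 * q1   q1  q2 
   q2   q2  q2 
(> = start, * = accepting)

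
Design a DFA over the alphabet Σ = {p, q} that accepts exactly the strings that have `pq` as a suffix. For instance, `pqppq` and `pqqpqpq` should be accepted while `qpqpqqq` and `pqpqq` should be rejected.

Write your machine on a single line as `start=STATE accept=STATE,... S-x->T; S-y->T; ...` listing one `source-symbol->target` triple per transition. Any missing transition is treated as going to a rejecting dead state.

Let each state record the length of the longest suffix of the input read so far that is also a prefix of `pq`. B means the last symbol is `p`; C means the last 2 symbols are `pq`. Accept only at C, where the string currently ends in `pq`.
       p  q 
>  A   B  A 
   B   B  C 
 * C   B  A 
(> = start, * = accepting)

start=A; accept=C; A-p->B; A-q->A; B-p->B; B-q->C; C-p->B; C-q->A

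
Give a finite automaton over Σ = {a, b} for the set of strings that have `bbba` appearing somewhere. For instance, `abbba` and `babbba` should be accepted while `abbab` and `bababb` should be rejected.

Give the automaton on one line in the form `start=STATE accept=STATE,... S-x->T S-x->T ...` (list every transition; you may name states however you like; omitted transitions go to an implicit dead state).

States S0..S3 record the length of the longest prefix of `bbba` that matches the current input suffix. Reaching S4 means `bbba` has been seen, and we stay there forever. Accept from S4.
A 5-state machine:
        a   b  
>  S0   S0  S1 
   S1   S0  S2 
   S2   S0  S3 
   S3   S4  S3 
 * S4   S4  S4 
(> = start, * = accepting)

start=S0 accept=S4 S0-a->S0 S0-b->S1 S1-a->S0 S1-b->S2 S2-a->S0 S2-b->S3 S3-a->S4 S3-b->S3 S4-a->S4 S4-b->S4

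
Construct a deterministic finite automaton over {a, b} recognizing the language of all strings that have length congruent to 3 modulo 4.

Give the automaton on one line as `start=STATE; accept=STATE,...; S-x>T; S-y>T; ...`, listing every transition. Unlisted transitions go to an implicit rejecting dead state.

Only the length mod 4 matters, so use a 4-cycle: from any state, every input symbol moves to the next state, wrapping s3 back to s0. Mark s3 accepting.
A 4-state machine:
        a   b  
>  s0   s1  s1 
   s1   s2  s2 
   s2   s3  s3 
 * s3   s0  s0 
(> = start, * = accepting)

start=s0; accept=s3; s0-a>s1; s0-b>s1; s1-a>s2; s1-b>s2; s2-a>s3; s2-b>s3; s3-a>s0; s3-b>s0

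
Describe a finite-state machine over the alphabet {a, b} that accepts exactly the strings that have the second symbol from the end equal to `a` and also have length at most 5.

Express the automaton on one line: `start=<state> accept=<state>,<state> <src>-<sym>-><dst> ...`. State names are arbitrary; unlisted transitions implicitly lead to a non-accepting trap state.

start=q0 accept=q3,q4,q7,q8,q11,q12,q15,q16 q0-a->q1 q0-b->q2 q1-a->q3 q1-b->q4 q2-a->q5 q2-b->q6 q3-a->q7 q3-b->q8 q4-a->q9 q4-b->q10 q5-a->q7 q5-b->q8 q6-a->q9 q6-b->q10 q7-a->q11 q7-b->q12 q8-a->q13 q8-b->q14 q9-a->q11 q9-b->q12 q10-a->q13 q10-b->q14 q11-a->q15 q11-b->q16 q12-a->q17 q12-b->q18 q13-a->q15 q13-b->q16 q14-a->q17 q14-b->q18 q15-a->q19 q15-b->q20 q16-a->q21 q16-b->q22 q17-a->q19 q17-b->q20 q18-a->q21 q18-b->q22 q19-a->q19 q19-b->q20 q20-a->q21 q20-b->q22 q21-a->q19 q21-b->q20 q22-a->q21 q22-b->q22

Handle the two conditions separately and then intersect. One (7 states) tracks the last 2 symbols read; the other (7 states) tracks the input length, saturating at 6. Each combined state is a pair, one component from each; accept when both components accept.
          a    b  
>  q0     q1   q2 
   q1     q3   q4 
   q2     q5   q6 
 * q3     q7   q8 
 * q4     q9  q10 
   q5     q7   q8 
   q6     q9  q10 
 * q7    q11  q12 
 * q8    q13  q14 
   q9    q11  q12 
   q10   q13  q14 
 * q11   q15  q16 
 * q12   q17  q18 
   q13   q15  q16 
   q14   q17  q18 
 * q15   q19  q20 
 * q16   q21  q22 
   q17   q19  q20 
   q18   q21  q22 
   q19   q19  q20 
   q20   q21  q22 
   q21   q19  q20 
   q22   q21  q22 
(> = start, * = accepting)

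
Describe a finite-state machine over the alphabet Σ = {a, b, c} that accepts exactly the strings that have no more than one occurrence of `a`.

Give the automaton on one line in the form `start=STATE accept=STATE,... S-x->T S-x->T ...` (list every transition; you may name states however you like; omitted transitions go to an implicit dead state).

Count `a`s, saturating at 2: state q0 means no `a` yet, q1 means one `a` seen, q2 means more than one. Each `a` increments (capped at q2); other symbols loop. Accept from {q0, q1}.
A 3-state machine:
        a   b   c  
>* q0   q1  q0  q0 
 * q1   q2  q1  q1 
   q2   q2  q2  q2 
(> = start, * = accepting)

start=q0 accept=q0,q1 q0-a->q1 q0-b->q0 q0-c->q0 q1-a->q2 q1-b->q1 q1-c->q1 q2-a->q2 q2-b->q2 q2-c->q2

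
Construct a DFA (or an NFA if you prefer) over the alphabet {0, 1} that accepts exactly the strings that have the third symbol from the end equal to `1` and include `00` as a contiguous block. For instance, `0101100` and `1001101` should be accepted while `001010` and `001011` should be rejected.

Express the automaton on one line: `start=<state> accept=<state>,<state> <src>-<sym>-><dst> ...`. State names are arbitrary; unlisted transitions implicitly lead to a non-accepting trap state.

Build one automaton per condition and run them in lockstep. One (15 states) tracks the last 3 symbols read; the other (3 states) tracks whether and how much of `00` has been seen. Each combined state is a pair, one component from each; accept when both components accept. Minimizing collapses redundant product states.
With 12 states:
       0  1 
>  A   B  C 
   B   D  C 
   C   E  C 
   D   D  F 
   E   G  C 
   F   H  I 
 * G   D  F 
   H   G  J 
   I   K  L 
 * J   H  I 
 * K   G  J 
 * L   K  L 
(> = start, * = accepting)

start=A accept=G,J,K,L A-0->B A-1->C B-0->D B-1->C C-0->E C-1->C D-0->D D-1->F E-0->G E-1->C F-0->H F-1->I G-0->D G-1->F H-0->G H-1->J I-0->K I-1->L J-0->H J-1->I K-0->G K-1->J L-0->K L-1->L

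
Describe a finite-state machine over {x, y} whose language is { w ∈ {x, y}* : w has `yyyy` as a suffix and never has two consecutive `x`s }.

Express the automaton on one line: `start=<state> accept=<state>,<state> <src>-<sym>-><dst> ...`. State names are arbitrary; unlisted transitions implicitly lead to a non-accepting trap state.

start=q0 accept=q8 q0-x->q1 q0-y->q2 q1-x->q3 q1-y->q2 q2-x->q1 q2-y->q4 q3-x->q3 q3-y->q5 q4-x->q1 q4-y->q6 q5-x->q3 q5-y->q7 q6-x->q1 q6-y->q8 q7-x->q3 q7-y->q9 q8-x->q1 q8-y->q8 q9-x->q3 q9-y->q10 q10-x->q3 q10-y->q10

Handle the two conditions separately and then intersect. The first has 5 states tracking how much of the suffix `yyyy` has currently been matched; the second has 3 states tracking partial matches of the forbidden pattern `xx`. A product state is a pair (one from each), accepting exactly when both do.
11 states suffice.
          x    y  
>  q0     q1   q2 
   q1     q3   q2 
   q2     q1   q4 
   q3     q3   q5 
   q4     q1   q6 
   q5     q3   q7 
   q6     q1   q8 
   q7     q3   q9 
 * q8     q1   q8 
   q9     q3  q10 
   q10    q3  q10 
(> = start, * = accepting)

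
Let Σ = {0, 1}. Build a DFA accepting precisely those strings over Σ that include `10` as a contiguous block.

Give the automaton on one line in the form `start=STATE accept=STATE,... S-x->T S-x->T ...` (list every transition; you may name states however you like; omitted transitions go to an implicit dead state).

start=A accept=C A-0->A A-1->B B-0->C B-1->B C-0->C C-1->C

States A..B record the length of the longest prefix of `10` that matches the current input suffix. Reaching C means `10` has been seen, and we stay there forever. Accept from C.
A 3-state machine:
       0  1 
>  A   A  B 
   B   C  B 
 * C   C  C 
(> = start, * = accepting)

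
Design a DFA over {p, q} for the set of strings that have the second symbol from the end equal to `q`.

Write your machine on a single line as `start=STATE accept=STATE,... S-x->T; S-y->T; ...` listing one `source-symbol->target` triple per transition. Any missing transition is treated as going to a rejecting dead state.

A DFA must remember the last 2 symbols (since which symbol is second-to-last isn't known until the input ends). Use one state per possible window of the last ≤2 symbols; accept from those whose window starts with `q`.
        p   q  
>  S0   S1  S2 
   S1   S3  S4 
   S2   S5  S6 
   S3   S3  S4 
   S4   S5  S6 
 * S5   S3  S4 
 * S6   S5  S6 
(> = start, * = accepting)

start=S0; accept=S5,S6; S0-p->S1; S0-q->S2; S1-p->S3; S1-q->S4; S2-p->S5; S2-q->S6; S3-p->S3; S3-q->S4; S4-p->S5; S4-q->S6; S5-p->S3; S5-q->S4; S6-p->S5; S6-q->S6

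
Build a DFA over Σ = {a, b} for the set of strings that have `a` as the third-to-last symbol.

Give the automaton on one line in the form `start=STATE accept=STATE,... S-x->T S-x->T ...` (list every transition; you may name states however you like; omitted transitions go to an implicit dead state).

start=S0 accept=S7,S8,S9,S10 S0-a->S1 S0-b->S2 S1-a->S3 S1-b->S4 S2-a->S5 S2-b->S6 S3-a->S7 S3-b->S8 S4-a->S9 S4-b->S10 S5-a->S11 S5-b->S12 S6-a->S13 S6-b->S14 S7-a->S7 S7-b->S8 S8-a->S9 S8-b->S10 S9-a->S11 S9-b->S12 S10-a->S13 S10-b->S14 S11-a->S7 S11-b->S8 S12-a->S9 S12-b->S10 S13-a->S11 S13-b->S12 S14-a->S13 S14-b->S14

Because acceptance depends on a position counted from the end, the machine has to buffer the most recent 3 symbols. Make each state the string of the last up-to-3 symbols read; on input `x` shift the window left and append `x`. Accept when the buffered window has length 3 and begins with `a`.
A 15-state machine:
          a    b  
>  S0     S1   S2 
   S1     S3   S4 
   S2     S5   S6 
   S3     S7   S8 
   S4     S9  S10 
   S5    S11  S12 
   S6    S13  S14 
 * S7     S7   S8 
 * S8     S9  S10 
 * S9    S11  S12 
 * S10   S13  S14 
   S11    S7   S8 
   S12    S9  S10 
   S13   S11  S12 
   S14   S13  S14 
(> = start, * = accepting)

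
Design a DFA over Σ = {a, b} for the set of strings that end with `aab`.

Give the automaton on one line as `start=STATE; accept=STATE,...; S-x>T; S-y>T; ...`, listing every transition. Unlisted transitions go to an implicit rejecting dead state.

Remember how much of `aab` the current input suffix matches. State S0 means no match yet; S1 means the last symbol is `a`; S2 means the last 2 symbols are `aa`; S3 means the last 3 symbols are `aab`. Only S3 accepts. On a mismatch, fall back to the longest proper suffix that is still a prefix of `aab`.
A 4-state machine:
        a   b  
>  S0   S1  S0 
   S1   S2  S0 
   S2   S2  S3 
 * S3   S1  S0 
(> = start, * = accepting)

start=S0; accept=S3; S0-a>S1; S0-b>S0; S1-a>S2; S1-b>S0; S2-a>S2; S2-b>S3; S3-a>S1; S3-b>S0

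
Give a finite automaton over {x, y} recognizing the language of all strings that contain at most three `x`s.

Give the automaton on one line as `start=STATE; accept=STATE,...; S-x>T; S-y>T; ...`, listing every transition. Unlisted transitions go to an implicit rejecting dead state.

start=q0; accept=q0,q1,q2,q3; q0-x>q1; q0-y>q0; q1-x>q2; q1-y>q1; q2-x>q3; q2-y>q2; q3-x>q4; q3-y>q3; q4-x>q4; q4-y>q4

Count `x`s, saturating at 4: states q0 through q3 mean 0 through 3 `x`s seen; q4 means more than 3. Each `x` increments (capped at q4); other symbols loop. Accept from {q0, q1, q2, q3}.
A 5-state machine:
        x   y  
>* q0   q1  q0 
 * q1   q2  q1 
 * q2   q3  q2 
 * q3   q4  q3 
   q4   q4  q4 
(> = start, * = accepting)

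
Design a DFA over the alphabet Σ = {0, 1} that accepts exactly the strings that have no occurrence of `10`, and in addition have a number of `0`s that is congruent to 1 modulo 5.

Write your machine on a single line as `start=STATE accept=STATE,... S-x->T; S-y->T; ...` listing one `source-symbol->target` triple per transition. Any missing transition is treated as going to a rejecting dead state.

Handle the two conditions separately and then intersect. The first has 3 states tracking partial matches of the forbidden pattern `10`; the second has 5 states tracking the count of `0`s modulo 5. A product state is a pair (one from each), accepting exactly when both do. Minimizing collapses redundant product states.
With 7 states:
        0   1  
>  q0   q1  q2 
 * q1   q3  q4 
   q2   q2  q2 
   q3   q5  q2 
 * q4   q2  q4 
   q5   q6  q2 
   q6   q0  q2 
(> = start, * = accepting)

start=q0; accept=q1,q4; q0-0->q1; q0-1->q2; q1-0->q3; q1-1->q4; q2-0->q2; q2-1->q2; q3-0->q5; q3-1->q2; q4-0->q2; q4-1->q4; q5-0->q6; q5-1->q2; q6-0->q0; q6-1->q2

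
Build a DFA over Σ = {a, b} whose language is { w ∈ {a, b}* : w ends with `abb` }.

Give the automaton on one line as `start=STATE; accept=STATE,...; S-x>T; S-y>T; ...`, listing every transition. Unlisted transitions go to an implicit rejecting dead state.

Let each state record the length of the longest suffix of the input read so far that is also a prefix of `abb`. s1 means the last symbol is `a`; s2 means the last 2 symbols are `ab`; s3 means the last 3 symbols are `abb`. Accept only at s3, where the string currently ends in `abb`.
        a   b  
>  s0   s1  s0 
   s1   s1  s2 
   s2   s1  s3 
 * s3   s1  s0 
(> = start, * = accepting)

start=s0; accept=s3; s0-a>s1; s0-b>s0; s1-a>s1; s1-b>s2; s2-a>s1; s2-b>s3; s3-a>s1; s3-b>s0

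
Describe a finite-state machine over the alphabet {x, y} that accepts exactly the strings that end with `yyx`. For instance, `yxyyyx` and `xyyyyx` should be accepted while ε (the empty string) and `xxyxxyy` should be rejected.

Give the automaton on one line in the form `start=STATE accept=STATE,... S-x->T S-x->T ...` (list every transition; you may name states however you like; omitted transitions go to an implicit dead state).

start=S0 accept=S3 S0-x->S0 S0-y->S1 S1-x->S0 S1-y->S2 S2-x->S3 S2-y->S2 S3-x->S0 S3-y->S1

Let each state record the length of the longest suffix of the input read so far that is also a prefix of `yyx`. S1 means the last symbol is `y`; S2 means the last 2 symbols are `yy`; S3 means the last 3 symbols are `yyx`. Accept only at S3, where the string currently ends in `yyx`.
4 states suffice.
        x   y  
>  S0   S0  S1 
   S1   S0  S2 
   S2   S3  S2 
 * S3   S0  S1 
(> = start, * = accepting)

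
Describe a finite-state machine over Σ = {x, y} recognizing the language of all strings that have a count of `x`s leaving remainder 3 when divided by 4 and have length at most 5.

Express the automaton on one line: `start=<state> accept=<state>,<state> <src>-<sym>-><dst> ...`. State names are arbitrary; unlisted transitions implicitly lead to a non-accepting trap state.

start=q0 accept=q6,q10,q12 q0-x->q1 q0-y->q2 q1-x->q3 q1-y->q4 q2-x->q4 q2-y->q5 q3-x->q6 q3-y->q7 q4-x->q7 q4-y->q8 q5-x->q8 q5-y->q9 q6-x->q9 q6-y->q10 q7-x->q10 q7-y->q11 q8-x->q11 q8-y->q9 q9-x->q9 q9-y->q9 q10-x->q9 q10-y->q12 q11-x->q12 q11-y->q9 q12-x->q9 q12-y->q9

Run two small machines in parallel and take their product. One (4 states) tracks the count of `x`s modulo 4; the other (7 states) tracks the input length, saturating at 6. Each combined state is a pair, one component from each; accept when both components accept. Equivalent product states are then merged.
With 13 states:
          x    y  
>  q0     q1   q2 
   q1     q3   q4 
   q2     q4   q5 
   q3     q6   q7 
   q4     q7   q8 
   q5     q8   q9 
 * q6     q9  q10 
   q7    q10  q11 
   q8    q11   q9 
   q9     q9   q9 
 * q10    q9  q12 
   q11   q12   q9 
 * q12    q9   q9 
(> = start, * = accepting)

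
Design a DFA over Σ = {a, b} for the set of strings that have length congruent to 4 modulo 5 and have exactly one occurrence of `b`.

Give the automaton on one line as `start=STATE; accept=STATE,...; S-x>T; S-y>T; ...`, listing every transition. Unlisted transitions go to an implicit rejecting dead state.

start=q0; accept=q9; q0-a>q1; q0-b>q2; q1-a>q3; q1-b>q4; q2-a>q4; q2-b>q5; q3-a>q6; q3-b>q7; q4-a>q7; q4-b>q5; q5-a>q5; q5-b>q5; q6-a>q8; q6-b>q9; q7-a>q9; q7-b>q5; q8-a>q0; q8-b>q10; q9-a>q10; q9-b>q5; q10-a>q2; q10-b>q5

Run two small machines in parallel and take their product. One (5 states) tracks the input length modulo 5; the other (3 states) tracks the count of `b`s, saturating at 2. Each combined state is a pair, one component from each; accept when both components accept. Minimizing collapses redundant product states.
11 states suffice.
          a    b  
>  q0     q1   q2 
   q1     q3   q4 
   q2     q4   q5 
   q3     q6   q7 
   q4     q7   q5 
   q5     q5   q5 
   q6     q8   q9 
   q7     q9   q5 
   q8     q0  q10 
 * q9    q10   q5 
   q10    q2   q5 
(> = start, * = accepting)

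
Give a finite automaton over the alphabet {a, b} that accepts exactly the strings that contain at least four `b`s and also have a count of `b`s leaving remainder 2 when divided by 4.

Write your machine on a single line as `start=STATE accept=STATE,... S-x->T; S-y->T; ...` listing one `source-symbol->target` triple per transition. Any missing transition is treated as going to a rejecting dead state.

start=S0; accept=S6; S0-a->S0; S0-b->S1; S1-a->S1; S1-b->S2; S2-a->S2; S2-b->S3; S3-a->S3; S3-b->S4; S4-a->S4; S4-b->S5; S5-a->S5; S5-b->S6; S6-a->S6; S6-b->S3

Run two small machines in parallel and take their product. The first has 6 states tracking the count of `b`s, saturating at 5; the second has 4 states tracking the count of `b`s modulo 4. A product state is a pair (one from each), accepting exactly when both do. After merging equivalent states the machine shrinks.
        a   b  
>  S0   S0  S1 
   S1   S1  S2 
   S2   S2  S3 
   S3   S3  S4 
   S4   S4  S5 
   S5   S5  S6 
 * S6   S6  S3 
(> = start, * = accepting)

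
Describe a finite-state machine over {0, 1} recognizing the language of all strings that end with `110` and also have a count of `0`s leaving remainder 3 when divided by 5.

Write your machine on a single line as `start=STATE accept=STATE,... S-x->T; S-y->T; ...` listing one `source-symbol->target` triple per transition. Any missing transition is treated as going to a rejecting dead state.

start=q0; accept=q16; q0-0->q1; q0-1->q2; q1-0->q3; q1-1->q4; q2-0->q1; q2-1->q5; q3-0->q6; q3-1->q7; q4-0->q3; q4-1->q8; q5-0->q9; q5-1->q5; q6-0->q10; q6-1->q11; q7-0->q6; q7-1->q12; q8-0->q13; q8-1->q8; q9-0->q3; q9-1->q4; q10-0->q0; q10-1->q14; q11-0->q10; q11-1->q15; q12-0->q16; q12-1->q12; q13-0->q6; q13-1->q7; q14-0->q0; q14-1->q17; q15-0->q18; q15-1->q15; q16-0->q10; q16-1->q11; q17-0->q19; q17-1->q17; q18-0->q0; q18-1->q14; q19-0->q1; q19-1->q2

Build one automaton per condition and run them in lockstep. The first has 4 states tracking how much of the suffix `110` has currently been matched; the second has 5 states tracking the count of `0`s modulo 5. A product state is a pair (one from each), accepting exactly when both do.
20 states suffice.
          0    1  
>  q0     q1   q2 
   q1     q3   q4 
   q2     q1   q5 
   q3     q6   q7 
   q4     q3   q8 
   q5     q9   q5 
   q6    q10  q11 
   q7     q6  q12 
   q8    q13   q8 
   q9     q3   q4 
   q10    q0  q14 
   q11   q10  q15 
   q12   q16  q12 
   q13    q6   q7 
   q14    q0  q17 
   q15   q18  q15 
 * q16   q10  q11 
   q17   q19  q17 
   q18    q0  q14 
   q19    q1   q2 
(> = start, * = accepting)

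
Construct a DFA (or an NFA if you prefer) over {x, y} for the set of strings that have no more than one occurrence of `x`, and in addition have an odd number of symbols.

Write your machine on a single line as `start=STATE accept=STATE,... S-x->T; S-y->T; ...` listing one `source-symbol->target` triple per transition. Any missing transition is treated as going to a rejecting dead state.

start=q0; accept=q1,q2; q0-x->q1; q0-y->q2; q1-x->q3; q1-y->q4; q2-x->q4; q2-y->q0; q3-x->q5; q3-y->q5; q4-x->q5; q4-y->q1; q5-x->q3; q5-y->q3

Handle the two conditions separately and then intersect. The first has 3 states tracking the count of `x`s, saturating at 2; the second has 2 states tracking the input length modulo 2. A product state is a pair (one from each), accepting exactly when both do.
With 6 states:
        x   y  
>  q0   q1  q2 
 * q1   q3  q4 
 * q2   q4  q0 
   q3   q5  q5 
   q4   q5  q1 
   q5   q3  q3 
(> = start, * = accepting)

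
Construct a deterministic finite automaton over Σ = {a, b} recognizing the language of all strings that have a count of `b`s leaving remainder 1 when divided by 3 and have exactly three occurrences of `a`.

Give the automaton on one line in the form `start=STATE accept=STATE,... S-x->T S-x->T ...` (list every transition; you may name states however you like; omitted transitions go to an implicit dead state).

start=q0 accept=q10 q0-a->q1 q0-b->q2 q1-a->q3 q1-b->q4 q2-a->q4 q2-b->q5 q3-a->q6 q3-b->q7 q4-a->q7 q4-b->q8 q5-a->q8 q5-b->q0 q6-a->q9 q6-b->q10 q7-a->q10 q7-b->q11 q8-a->q11 q8-b->q1 q9-a->q9 q9-b->q9 q10-a->q9 q10-b->q12 q11-a->q12 q11-b->q3 q12-a->q9 q12-b->q6

Run two small machines in parallel and take their product. One (3 states) tracks the count of `b`s modulo 3; the other (5 states) tracks the count of `a`s, saturating at 4. Each combined state is a pair, one component from each; accept when both components accept. Equivalent product states are then merged.
          a    b  
>  q0     q1   q2 
   q1     q3   q4 
   q2     q4   q5 
   q3     q6   q7 
   q4     q7   q8 
   q5     q8   q0 
   q6     q9  q10 
   q7    q10  q11 
   q8    q11   q1 
   q9     q9   q9 
 * q10    q9  q12 
   q11   q12   q3 
   q12    q9   q6 
(> = start, * = accepting)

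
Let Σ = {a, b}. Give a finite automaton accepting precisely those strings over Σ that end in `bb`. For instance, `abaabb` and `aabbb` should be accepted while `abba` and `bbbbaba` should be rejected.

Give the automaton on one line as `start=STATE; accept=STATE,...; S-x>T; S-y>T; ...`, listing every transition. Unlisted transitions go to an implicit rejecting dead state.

start=S0; accept=S2; S0-a>S0; S0-b>S1; S1-a>S0; S1-b>S2; S2-a>S0; S2-b>S2

Let each state record the length of the longest suffix of the input read so far that is also a prefix of `bb`. S1 means the last symbol is `b`; S2 means the last 2 symbols are `bb`. Accept only at S2, where the string currently ends in `bb`.
A 3-state machine:
        a   b  
>  S0   S0  S1 
   S1   S0  S2 
 * S2   S0  S2 
(> = start, * = accepting)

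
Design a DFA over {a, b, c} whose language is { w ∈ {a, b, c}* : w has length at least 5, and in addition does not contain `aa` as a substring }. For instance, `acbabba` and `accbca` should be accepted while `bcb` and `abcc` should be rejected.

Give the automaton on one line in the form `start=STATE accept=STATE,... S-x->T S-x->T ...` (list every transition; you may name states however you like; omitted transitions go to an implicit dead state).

start=q0 accept=q13,q14,q16,q17 q0-a->q1 q0-b->q2 q0-c->q2 q1-a->q3 q1-b->q4 q1-c->q4 q2-a->q5 q2-b->q4 q2-c->q4 q3-a->q6 q3-b->q6 q3-c->q6 q4-a->q7 q4-b->q8 q4-c->q8 q5-a->q6 q5-b->q8 q5-c->q8 q6-a->q9 q6-b->q9 q6-c->q9 q7-a->q9 q7-b->q10 q7-c->q10 q8-a->q11 q8-b->q10 q8-c->q10 q9-a->q12 q9-b->q12 q9-c->q12 q10-a->q13 q10-b->q14 q10-c->q14 q11-a->q12 q11-b->q14 q11-c->q14 q12-a->q15 q12-b->q15 q12-c->q15 q13-a->q15 q13-b->q16 q13-c->q16 q14-a->q17 q14-b->q16 q14-c->q16 q15-a->q15 q15-b->q15 q15-c->q15 q16-a->q17 q16-b->q16 q16-c->q16 q17-a->q15 q17-b->q16 q17-c->q16

Handle the two conditions separately and then intersect. One (7 states) tracks the input length, saturating at 6; the other (3 states) tracks partial matches of the forbidden pattern `aa`. Each combined state is a pair, one component from each; accept when both components accept.
          a    b    c  
>  q0     q1   q2   q2 
   q1     q3   q4   q4 
   q2     q5   q4   q4 
   q3     q6   q6   q6 
   q4     q7   q8   q8 
   q5     q6   q8   q8 
   q6     q9   q9   q9 
   q7     q9  q10  q10 
   q8    q11  q10  q10 
   q9    q12  q12  q12 
   q10   q13  q14  q14 
   q11   q12  q14  q14 
   q12   q15  q15  q15 
 * q13   q15  q16  q16 
 * q14   q17  q16  q16 
   q15   q15  q15  q15 
 * q16   q17  q16  q16 
 * q17   q15  q16  q16 
(> = start, * = accepting)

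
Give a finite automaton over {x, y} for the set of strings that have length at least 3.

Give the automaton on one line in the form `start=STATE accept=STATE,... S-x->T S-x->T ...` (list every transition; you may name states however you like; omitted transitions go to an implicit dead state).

start=S0 accept=S3,S4 S0-x->S1 S0-y->S1 S1-x->S2 S1-y->S2 S2-x->S3 S2-y->S3 S3-x->S4 S3-y->S4 S4-x->S4 S4-y->S4

Count input length up to 4: every symbol moves from S0 toward S4, which means 'more than 3' and absorbs. Accept from {S3, S4}.
With 5 states:
        x   y  
>  S0   S1  S1 
   S1   S2  S2 
   S2   S3  S3 
 * S3   S4  S4 
 * S4   S4  S4 
(> = start, * = accepting)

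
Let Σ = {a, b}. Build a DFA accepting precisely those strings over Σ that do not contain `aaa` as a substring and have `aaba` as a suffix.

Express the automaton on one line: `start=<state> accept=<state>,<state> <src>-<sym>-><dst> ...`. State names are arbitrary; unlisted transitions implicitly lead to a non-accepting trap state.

start=q0 accept=q5 q0-a->q1 q0-b->q0 q1-a->q2 q1-b->q0 q2-a->q3 q2-b->q4 q3-a->q3 q3-b->q3 q4-a->q5 q4-b->q0 q5-a->q2 q5-b->q0

Run two small machines in parallel and take their product. One (4 states) tracks partial matches of the forbidden pattern `aaa`; the other (5 states) tracks how much of the suffix `aaba` has currently been matched. Each combined state is a pair, one component from each; accept when both components accept. Equivalent product states are then merged.
A 6-state machine:
        a   b  
>  q0   q1  q0 
   q1   q2  q0 
   q2   q3  q4 
   q3   q3  q3 
   q4   q5  q0 
 * q5   q2  q0 
(> = start, * = accepting)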